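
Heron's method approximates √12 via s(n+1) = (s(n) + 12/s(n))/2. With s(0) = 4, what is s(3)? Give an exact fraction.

18817/5432

s(1) = (4 + 12/4)/2 = 7/2.
s(2) = (7/2 + 12/(7/2))/2 = 97/28.
s(3) = (97/28 + 12/(97/28))/2 = 18817/5432.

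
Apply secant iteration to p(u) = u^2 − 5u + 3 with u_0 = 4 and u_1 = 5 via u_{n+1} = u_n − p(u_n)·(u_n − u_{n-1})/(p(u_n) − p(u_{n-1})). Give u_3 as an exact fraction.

p(4) = −1, p(5) = 3. u_2 = 5 − 3·(5 − 4)/(3 − (−1)) = 17/4.
p(5) = 3, p(17/4) = −3/16. u_3 = (17/4) − (−3/16)·((17/4) − 5)/((−3/16) − 3) = 73/17.

73/17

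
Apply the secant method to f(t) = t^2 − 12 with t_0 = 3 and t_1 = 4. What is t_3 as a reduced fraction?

45/13

f(3) = −3, f(4) = 4. t_2 = 4 − 4·(4 − 3)/(4 − (−3)) = 24/7.
f(4) = 4, f(24/7) = −12/49. t_3 = (24/7) − (−12/49)·((24/7) − 4)/((−12/49) − 4) = 45/13.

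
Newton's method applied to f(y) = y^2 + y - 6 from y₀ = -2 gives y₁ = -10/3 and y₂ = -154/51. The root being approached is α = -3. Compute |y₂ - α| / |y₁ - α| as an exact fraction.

y₁ - α = -10/3 - (-3) = -10/3 + 3 = -1/3, so |y₁ - α| = 1/3.
y₂ - α = -154/51 - (-3) = -154/51 + 3 = -1/51, so |y₂ - α| = 1/51.
Ratio = (1/51) / (1/3) = 1/17.

1/17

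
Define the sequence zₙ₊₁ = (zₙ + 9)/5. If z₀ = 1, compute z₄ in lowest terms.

z₁ = (1 + 9)/5 = 2.
z₂ = (2 + 9)/5 = 11/5.
z₃ = ((11/5) + 9)/5 = 56/25.
z₄ = ((56/25) + 9)/5 = 281/125.

281/125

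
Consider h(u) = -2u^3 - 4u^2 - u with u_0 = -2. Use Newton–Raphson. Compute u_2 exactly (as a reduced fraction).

-7168/4185

h'(u) = -6u^2 - 8u - 1.
h(-2) = 2, h'(-2) = -9, so u_1 = (-2) - 2/(-9) = -16/9.
h(-16/9) = 272/729, h'(-16/9) = -155/27, so u_2 = (-16/9) - (272/729)/(-155/27) = -7168/4185.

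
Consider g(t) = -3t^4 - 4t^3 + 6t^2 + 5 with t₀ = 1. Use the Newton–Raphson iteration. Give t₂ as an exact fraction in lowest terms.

1127/912

g'(t) = -12t^3 - 12t^2 + 12t.
g(1) = 4, g'(1) = -12, so t₁ = 1 - 4/(-12) = 4/3.
g(4/3) = -89/27, g'(4/3) = -304/9, so t₂ = (4/3) - (-89/27)/(-304/9) = 1127/912.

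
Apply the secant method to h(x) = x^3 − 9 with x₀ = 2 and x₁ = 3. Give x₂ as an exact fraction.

h(2) = −1, h(3) = 18. x₂ = 3 − 18·(3 − 2)/(18 − (−1)) = 39/19.

39/19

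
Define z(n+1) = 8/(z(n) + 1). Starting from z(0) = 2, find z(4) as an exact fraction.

z(1) = 8/(2 + 1) = 8/3.
z(2) = 8/(8/3 + 1) = 24/11.
z(3) = 8/(24/11 + 1) = 88/35.
z(4) = 8/(88/35 + 1) = 280/123.

280/123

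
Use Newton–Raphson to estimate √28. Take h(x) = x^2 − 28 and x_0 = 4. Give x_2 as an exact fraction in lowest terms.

h'(x) = 2x.
h(4) = −12, h'(4) = 8, so x_1 = 4 − (−12)/8 = 11/2.
h(11/2) = 9/4, h'(11/2) = 11, so x_2 = (11/2) − (9/4)/11 = 233/44.

233/44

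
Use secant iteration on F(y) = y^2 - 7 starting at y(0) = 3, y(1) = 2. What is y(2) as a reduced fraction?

F(3) = 2, F(2) = -3. y(2) = 2 - (-3)·(2 - 3)/((-3) - 2) = 13/5.

13/5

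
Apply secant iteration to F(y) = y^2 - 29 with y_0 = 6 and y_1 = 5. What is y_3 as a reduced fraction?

F(6) = 7, F(5) = -4. y_2 = 5 - (-4)·(5 - 6)/((-4) - 7) = 59/11.
F(5) = -4, F(59/11) = -28/121. y_3 = (59/11) - (-28/121)·((59/11) - 5)/((-28/121) - (-4)) = 307/57.

307/57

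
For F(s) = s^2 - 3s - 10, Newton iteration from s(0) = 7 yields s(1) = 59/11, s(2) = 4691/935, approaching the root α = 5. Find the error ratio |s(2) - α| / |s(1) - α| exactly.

4/85

s(1) - α = 59/11 - 5 = 4/11, so |s(1) - α| = 4/11.
s(2) - α = 4691/935 - 5 = 16/935, so |s(2) - α| = 16/935.
Ratio = (16/935) / (4/11) = 4/85.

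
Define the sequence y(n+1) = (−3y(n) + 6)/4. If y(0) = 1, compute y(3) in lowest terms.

51/64

y(1) = (−3·1 + 6)/4 = 3/4.
y(2) = (−3·(3/4) + 6)/4 = 15/16.
y(3) = (−3·(15/16) + 6)/4 = 51/64.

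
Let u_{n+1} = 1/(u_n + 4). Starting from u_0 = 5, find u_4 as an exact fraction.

157/665

u_1 = 1/(5 + 4) = 1/9.
u_2 = 1/(1/9 + 4) = 9/37.
u_3 = 1/(9/37 + 4) = 37/157.
u_4 = 1/(37/157 + 4) = 157/665.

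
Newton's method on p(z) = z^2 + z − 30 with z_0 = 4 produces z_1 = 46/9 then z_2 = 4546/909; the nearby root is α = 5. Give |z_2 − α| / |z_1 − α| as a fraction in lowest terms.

1/101

z_1 − α = 46/9 − 5 = 1/9, so |z_1 − α| = 1/9.
z_2 − α = 4546/909 − 5 = 1/909, so |z_2 − α| = 1/909.
Ratio = (1/909) / (1/9) = 1/101.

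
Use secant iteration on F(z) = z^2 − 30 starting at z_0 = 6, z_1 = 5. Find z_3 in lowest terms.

F(6) = 6, F(5) = −5. z_2 = 5 − (−5)·(5 − 6)/((−5) − 6) = 60/11.
F(5) = −5, F(60/11) = −30/121. z_3 = (60/11) − (−30/121)·((60/11) − 5)/((−30/121) − (−5)) = 126/23.

126/23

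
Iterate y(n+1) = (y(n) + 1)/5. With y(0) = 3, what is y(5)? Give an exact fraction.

784/3125

y(1) = (3 + 1)/5 = 4/5.
y(2) = ((4/5) + 1)/5 = 9/25.
y(3) = ((9/25) + 1)/5 = 34/125.
y(4) = ((34/125) + 1)/5 = 159/625.
y(5) = ((159/625) + 1)/5 = 784/3125.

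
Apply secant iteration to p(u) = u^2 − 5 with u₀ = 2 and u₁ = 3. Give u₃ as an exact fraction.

p(2) = −1, p(3) = 4. u₂ = 3 − 4·(3 − 2)/(4 − (−1)) = 11/5.
p(3) = 4, p(11/5) = −4/25. u₃ = (11/5) − (−4/25)·((11/5) − 3)/((−4/25) − 4) = 29/13.

29/13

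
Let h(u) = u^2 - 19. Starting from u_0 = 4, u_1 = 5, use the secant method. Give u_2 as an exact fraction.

13/3

h(4) = -3, h(5) = 6. u_2 = 5 - 6·(5 - 4)/(6 - (-3)) = 13/3.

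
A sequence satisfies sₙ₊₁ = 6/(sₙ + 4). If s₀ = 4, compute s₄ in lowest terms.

s₁ = 6/(4 + 4) = 3/4.
s₂ = 6/(3/4 + 4) = 24/19.
s₃ = 6/(24/19 + 4) = 57/50.
s₄ = 6/(57/50 + 4) = 300/257.

300/257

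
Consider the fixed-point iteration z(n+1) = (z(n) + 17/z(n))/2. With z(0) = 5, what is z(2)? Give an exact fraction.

433/105

z(1) = (5 + 17/5)/2 = 21/5.
z(2) = (21/5 + 17/(21/5))/2 = 433/105.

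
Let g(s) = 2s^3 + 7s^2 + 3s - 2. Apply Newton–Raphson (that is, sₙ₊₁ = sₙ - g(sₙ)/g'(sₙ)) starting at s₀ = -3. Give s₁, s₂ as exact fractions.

s₁ = -43/15, s₂ = -117133/41085

g'(s) = 6s^2 + 14s + 3.
g(-3) = -2, g'(-3) = 15, so s₁ = (-3) - (-2)/15 = -43/15.
g(-43/15) = -644/3375, g'(-43/15) = 913/75, so s₂ = (-43/15) - (-644/3375)/(913/75) = -117133/41085.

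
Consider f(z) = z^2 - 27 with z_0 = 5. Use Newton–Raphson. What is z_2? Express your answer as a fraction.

1351/260

f'(z) = 2z.
f(5) = -2, f'(5) = 10, so z_1 = 5 - (-2)/10 = 26/5.
f(26/5) = 1/25, f'(26/5) = 52/5, so z_2 = (26/5) - (1/25)/(52/5) = 1351/260.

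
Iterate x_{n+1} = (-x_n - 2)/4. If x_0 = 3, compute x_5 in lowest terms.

-413/1024

x_1 = (-3 - 2)/4 = -5/4.
x_2 = (-(-5/4) - 2)/4 = -3/16.
x_3 = (-(-3/16) - 2)/4 = -29/64.
x_4 = (-(-29/64) - 2)/4 = -99/256.
x_5 = (-(-99/256) - 2)/4 = -413/1024.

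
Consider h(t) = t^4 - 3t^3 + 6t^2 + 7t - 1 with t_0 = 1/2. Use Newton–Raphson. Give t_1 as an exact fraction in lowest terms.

h'(t) = 4t^3 - 9t^2 + 12t + 7.
h(1/2) = 59/16, h'(1/2) = 45/4, so t_1 = (1/2) - (59/16)/(45/4) = 31/180.

31/180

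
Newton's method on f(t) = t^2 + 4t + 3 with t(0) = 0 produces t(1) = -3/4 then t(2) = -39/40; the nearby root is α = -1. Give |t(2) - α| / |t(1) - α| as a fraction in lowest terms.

1/10

t(1) - α = -3/4 - (-1) = -3/4 + 1 = 1/4, so |t(1) - α| = 1/4.
t(2) - α = -39/40 - (-1) = -39/40 + 1 = 1/40, so |t(2) - α| = 1/40.
Ratio = (1/40) / (1/4) = 1/10.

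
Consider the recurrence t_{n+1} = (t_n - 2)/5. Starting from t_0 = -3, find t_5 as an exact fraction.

-313/625

t_1 = ((-3) - 2)/5 = -1.
t_2 = ((-1) - 2)/5 = -3/5.
t_3 = ((-3/5) - 2)/5 = -13/25.
t_4 = ((-13/25) - 2)/5 = -63/125.
t_5 = ((-63/125) - 2)/5 = -313/625.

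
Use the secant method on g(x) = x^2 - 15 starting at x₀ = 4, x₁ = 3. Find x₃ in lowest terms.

g(4) = 1, g(3) = -6. x₂ = 3 - (-6)·(3 - 4)/((-6) - 1) = 27/7.
g(3) = -6, g(27/7) = -6/49. x₃ = (27/7) - (-6/49)·((27/7) - 3)/((-6/49) - (-6)) = 31/8.

31/8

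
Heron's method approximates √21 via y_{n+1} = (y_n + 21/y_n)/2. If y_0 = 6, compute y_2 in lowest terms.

y_1 = (6 + 21/6)/2 = 19/4.
y_2 = (19/4 + 21/(19/4))/2 = 697/152.

697/152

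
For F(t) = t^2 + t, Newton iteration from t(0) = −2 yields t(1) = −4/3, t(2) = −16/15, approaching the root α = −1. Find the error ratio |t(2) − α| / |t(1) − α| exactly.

t(1) − α = −4/3 − (−1) = −4/3 + 1 = −1/3, so |t(1) − α| = 1/3.
t(2) − α = −16/15 − (−1) = −16/15 + 1 = −1/15, so |t(2) − α| = 1/15.
Ratio = (1/15) / (1/3) = 1/5.

1/5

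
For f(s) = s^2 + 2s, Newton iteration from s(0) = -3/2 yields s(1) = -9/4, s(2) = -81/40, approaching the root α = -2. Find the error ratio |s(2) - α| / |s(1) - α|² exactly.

s(1) - α = -9/4 - (-2) = -9/4 + 2 = -1/4, so |s(1) - α| = 1/4.
s(2) - α = -81/40 - (-2) = -81/40 + 2 = -1/40, so |s(2) - α| = 1/40.
|s(1) - α|² = 1/16.
Ratio = (1/40) / (1/16) = 2/5.

2/5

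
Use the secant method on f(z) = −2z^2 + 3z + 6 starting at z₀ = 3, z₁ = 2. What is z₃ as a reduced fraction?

f(3) = −3, f(2) = 4. z₂ = 2 − 4·(2 − 3)/(4 − (−3)) = 18/7.
f(2) = 4, f(18/7) = 24/49. z₃ = (18/7) − (24/49)·((18/7) − 2)/((24/49) − 4) = 114/43.

114/43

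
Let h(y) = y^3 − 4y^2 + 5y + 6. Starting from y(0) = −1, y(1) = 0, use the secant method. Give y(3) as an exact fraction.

−75/97

h(−1) = −4, h(0) = 6. y(2) = 0 − 6·(0 − (−1))/(6 − (−4)) = −3/5.
h(0) = 6, h(−3/5) = 168/125. y(3) = (−3/5) − (168/125)·((−3/5) − 0)/((168/125) − 6) = −75/97.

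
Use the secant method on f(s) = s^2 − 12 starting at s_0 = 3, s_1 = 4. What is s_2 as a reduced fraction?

f(3) = −3, f(4) = 4. s_2 = 4 − 4·(4 − 3)/(4 − (−3)) = 24/7.

24/7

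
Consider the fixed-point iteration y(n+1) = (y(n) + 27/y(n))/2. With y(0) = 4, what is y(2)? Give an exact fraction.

3577/688

y(1) = (4 + 27/4)/2 = 43/8.
y(2) = (43/8 + 27/(43/8))/2 = 3577/688.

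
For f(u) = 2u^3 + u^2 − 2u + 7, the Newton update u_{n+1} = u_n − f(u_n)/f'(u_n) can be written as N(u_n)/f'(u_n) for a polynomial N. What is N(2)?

29

f'(u) = 6u^2 + 2u − 2.
N(u) = u·f'(u) − f(u) = u·(6u^2 + 2u − 2) − (2u^3 + u^2 − 2u + 7) = 4u^3 + u^2 − 7.
N(2) = 29.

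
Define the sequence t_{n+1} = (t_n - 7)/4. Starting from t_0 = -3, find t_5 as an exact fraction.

t_1 = ((-3) - 7)/4 = -5/2.
t_2 = ((-5/2) - 7)/4 = -19/8.
t_3 = ((-19/8) - 7)/4 = -75/32.
t_4 = ((-75/32) - 7)/4 = -299/128.
t_5 = ((-299/128) - 7)/4 = -1195/512.

-1195/512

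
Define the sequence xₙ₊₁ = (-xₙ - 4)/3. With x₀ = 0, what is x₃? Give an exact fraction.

-28/27

x₁ = (-0 - 4)/3 = -4/3.
x₂ = (-(-4/3) - 4)/3 = -8/9.
x₃ = (-(-8/9) - 4)/3 = -28/27.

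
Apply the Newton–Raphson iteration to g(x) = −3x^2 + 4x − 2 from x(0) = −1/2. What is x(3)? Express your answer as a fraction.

g'(x) = −6x + 4.
g(−1/2) = −19/4, g'(−1/2) = 7, so x(1) = (−1/2) − (−19/4)/7 = 5/28.
g(5/28) = −1083/784, g'(5/28) = 41/14, so x(2) = (5/28) − (−1083/784)/(41/14) = 1493/2296.
g(1493/2296) = −3518667/5271616, g'(1493/2296) = 113/1148, so x(3) = (1493/2296) − (−3518667/5271616)/(113/1148) = 3856085/518896.

3856085/518896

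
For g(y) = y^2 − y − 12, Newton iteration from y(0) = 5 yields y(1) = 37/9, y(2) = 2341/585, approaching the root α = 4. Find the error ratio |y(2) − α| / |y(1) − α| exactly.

y(1) − α = 37/9 − 4 = 1/9, so |y(1) − α| = 1/9.
y(2) − α = 2341/585 − 4 = 1/585, so |y(2) − α| = 1/585.
Ratio = (1/585) / (1/9) = 1/65.

1/65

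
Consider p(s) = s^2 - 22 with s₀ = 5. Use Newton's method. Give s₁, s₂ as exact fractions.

p'(s) = 2s.
p(5) = 3, p'(5) = 10, so s₁ = 5 - 3/10 = 47/10.
p(47/10) = 9/100, p'(47/10) = 47/5, so s₂ = (47/10) - (9/100)/(47/5) = 4409/940.

s₁ = 47/10, s₂ = 4409/940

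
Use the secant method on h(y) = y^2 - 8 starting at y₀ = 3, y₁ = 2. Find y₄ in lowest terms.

h(3) = 1, h(2) = -4. y₂ = 2 - (-4)·(2 - 3)/((-4) - 1) = 14/5.
h(2) = -4, h(14/5) = -4/25. y₃ = (14/5) - (-4/25)·((14/5) - 2)/((-4/25) - (-4)) = 17/6.
h(14/5) = -4/25, h(17/6) = 1/36. y₄ = (17/6) - (1/36)·((17/6) - (14/5))/((1/36) - (-4/25)) = 478/169.

478/169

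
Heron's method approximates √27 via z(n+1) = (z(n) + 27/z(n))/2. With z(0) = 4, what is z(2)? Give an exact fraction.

z(1) = (4 + 27/4)/2 = 43/8.
z(2) = (43/8 + 27/(43/8))/2 = 3577/688.

3577/688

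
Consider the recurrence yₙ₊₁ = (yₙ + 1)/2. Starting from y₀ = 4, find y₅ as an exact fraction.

y₁ = (4 + 1)/2 = 5/2.
y₂ = ((5/2) + 1)/2 = 7/4.
y₃ = ((7/4) + 1)/2 = 11/8.
y₄ = ((11/8) + 1)/2 = 19/16.
y₅ = ((19/16) + 1)/2 = 35/32.

35/32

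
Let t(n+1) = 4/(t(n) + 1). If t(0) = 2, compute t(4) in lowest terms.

t(1) = 4/(2 + 1) = 4/3.
t(2) = 4/(4/3 + 1) = 12/7.
t(3) = 4/(12/7 + 1) = 28/19.
t(4) = 4/(28/19 + 1) = 76/47.

76/47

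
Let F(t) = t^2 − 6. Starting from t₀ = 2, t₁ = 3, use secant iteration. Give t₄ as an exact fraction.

267/109

F(2) = −2, F(3) = 3. t₂ = 3 − 3·(3 − 2)/(3 − (−2)) = 12/5.
F(3) = 3, F(12/5) = −6/25. t₃ = (12/5) − (−6/25)·((12/5) − 3)/((−6/25) − 3) = 22/9.
F(12/5) = −6/25, F(22/9) = −2/81. t₄ = (22/9) − (−2/81)·((22/9) − (12/5))/((−2/81) − (−6/25)) = 267/109.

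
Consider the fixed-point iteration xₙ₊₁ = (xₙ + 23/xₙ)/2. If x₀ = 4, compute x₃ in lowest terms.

17913697/3735264

x₁ = (4 + 23/4)/2 = 39/8.
x₂ = (39/8 + 23/(39/8))/2 = 2993/624.
x₃ = (2993/624 + 23/(2993/624))/2 = 17913697/3735264.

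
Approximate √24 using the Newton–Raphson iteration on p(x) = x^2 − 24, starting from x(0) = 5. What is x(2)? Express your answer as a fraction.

4801/980

p'(x) = 2x.
p(5) = 1, p'(5) = 10, so x(1) = 5 − 1/10 = 49/10.
p(49/10) = 1/100, p'(49/10) = 49/5, so x(2) = (49/10) − (1/100)/(49/5) = 4801/980.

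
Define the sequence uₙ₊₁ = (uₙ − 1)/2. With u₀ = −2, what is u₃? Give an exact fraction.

−9/8

u₁ = ((−2) − 1)/2 = −3/2.
u₂ = ((−3/2) − 1)/2 = −5/4.
u₃ = ((−5/4) − 1)/2 = −9/8.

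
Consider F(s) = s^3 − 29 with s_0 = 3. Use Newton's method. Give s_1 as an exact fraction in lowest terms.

F'(s) = 3s^2.
F(3) = −2, F'(3) = 27, so s_1 = 3 − (−2)/27 = 83/27.

83/27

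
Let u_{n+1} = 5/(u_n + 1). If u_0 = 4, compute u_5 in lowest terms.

u_1 = 5/(4 + 1) = 1.
u_2 = 5/(1 + 1) = 5/2.
u_3 = 5/(5/2 + 1) = 10/7.
u_4 = 5/(10/7 + 1) = 35/17.
u_5 = 5/(35/17 + 1) = 85/52.

85/52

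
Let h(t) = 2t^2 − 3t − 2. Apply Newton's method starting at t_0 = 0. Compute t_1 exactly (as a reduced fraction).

−2/3

h'(t) = 4t − 3.
h(0) = −2, h'(0) = −3, so t_1 = 0 − (−2)/(−3) = −2/3.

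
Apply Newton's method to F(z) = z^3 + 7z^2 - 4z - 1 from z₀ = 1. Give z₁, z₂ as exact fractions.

z₁ = 10/13, z₂ = 13297/18772

F'(z) = 3z^2 + 14z - 4.
F(1) = 3, F'(1) = 13, so z₁ = 1 - 3/13 = 10/13.
F(10/13) = 1143/2197, F'(10/13) = 1444/169, so z₂ = (10/13) - (1143/2197)/(1444/169) = 13297/18772.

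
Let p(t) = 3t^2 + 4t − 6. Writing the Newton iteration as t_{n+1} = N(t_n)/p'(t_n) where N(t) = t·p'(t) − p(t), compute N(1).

9

p'(t) = 6t + 4.
N(t) = t·p'(t) − p(t) = t·(6t + 4) − (3t^2 + 4t − 6) = 3t^2 + 6.
N(1) = 9.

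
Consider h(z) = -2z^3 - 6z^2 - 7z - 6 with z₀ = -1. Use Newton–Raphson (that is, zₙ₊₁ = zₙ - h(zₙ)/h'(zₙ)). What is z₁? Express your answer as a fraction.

h'(z) = -6z^2 - 12z - 7.
h(-1) = -3, h'(-1) = -1, so z₁ = (-1) - (-3)/(-1) = -4.

-4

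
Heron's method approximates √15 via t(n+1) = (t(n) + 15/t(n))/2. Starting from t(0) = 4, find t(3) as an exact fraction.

7380481/1905632

t(1) = (4 + 15/4)/2 = 31/8.
t(2) = (31/8 + 15/(31/8))/2 = 1921/496.
t(3) = (1921/496 + 15/(1921/496))/2 = 7380481/1905632.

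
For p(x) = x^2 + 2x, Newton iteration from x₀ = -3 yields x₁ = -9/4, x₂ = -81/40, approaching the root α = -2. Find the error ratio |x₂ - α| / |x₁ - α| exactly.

1/10

x₁ - α = -9/4 - (-2) = -9/4 + 2 = -1/4, so |x₁ - α| = 1/4.
x₂ - α = -81/40 - (-2) = -81/40 + 2 = -1/40, so |x₂ - α| = 1/40.
Ratio = (1/40) / (1/4) = 1/10.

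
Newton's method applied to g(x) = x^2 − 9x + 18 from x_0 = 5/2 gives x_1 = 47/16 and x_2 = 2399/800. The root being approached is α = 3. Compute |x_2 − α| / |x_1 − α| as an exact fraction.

1/50

x_1 − α = 47/16 − 3 = −1/16, so |x_1 − α| = 1/16.
x_2 − α = 2399/800 − 3 = −1/800, so |x_2 − α| = 1/800.
Ratio = (1/800) / (1/16) = 1/50.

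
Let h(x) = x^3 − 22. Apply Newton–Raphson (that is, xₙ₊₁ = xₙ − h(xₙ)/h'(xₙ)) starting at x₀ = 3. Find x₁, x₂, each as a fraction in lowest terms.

h'(x) = 3x^2.
h(3) = 5, h'(3) = 27, so x₁ = 3 − 5/27 = 76/27.
h(76/27) = 5950/19683, h'(76/27) = 5776/243, so x₂ = (76/27) − (5950/19683)/(5776/243) = 655489/233928.

x₁ = 76/27, x₂ = 655489/233928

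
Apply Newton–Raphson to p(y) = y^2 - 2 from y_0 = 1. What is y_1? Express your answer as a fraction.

3/2

p'(y) = 2y.
p(1) = -1, p'(1) = 2, so y_1 = 1 - (-1)/2 = 3/2.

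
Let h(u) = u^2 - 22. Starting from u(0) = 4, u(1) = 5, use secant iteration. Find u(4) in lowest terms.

1909/407

h(4) = -6, h(5) = 3. u(2) = 5 - 3·(5 - 4)/(3 - (-6)) = 14/3.
h(5) = 3, h(14/3) = -2/9. u(3) = (14/3) - (-2/9)·((14/3) - 5)/((-2/9) - 3) = 136/29.
h(14/3) = -2/9, h(136/29) = -6/841. u(4) = (136/29) - (-6/841)·((136/29) - (14/3))/((-6/841) - (-2/9)) = 1909/407.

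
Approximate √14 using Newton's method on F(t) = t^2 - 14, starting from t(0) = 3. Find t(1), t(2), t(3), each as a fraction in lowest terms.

t(1) = 23/6, t(2) = 1033/276, t(3) = 2133553/570216

F'(t) = 2t.
F(3) = -5, F'(3) = 6, so t(1) = 3 - (-5)/6 = 23/6.
F(23/6) = 25/36, F'(23/6) = 23/3, so t(2) = (23/6) - (25/36)/(23/3) = 1033/276.
F(1033/276) = 625/76176, F'(1033/276) = 1033/138, so t(3) = (1033/276) - (625/76176)/(1033/138) = 2133553/570216.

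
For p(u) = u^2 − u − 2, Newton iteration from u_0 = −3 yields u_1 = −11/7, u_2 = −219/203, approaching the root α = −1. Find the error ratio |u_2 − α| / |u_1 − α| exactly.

u_1 − α = −11/7 − (−1) = −11/7 + 1 = −4/7, so |u_1 − α| = 4/7.
u_2 − α = −219/203 − (−1) = −219/203 + 1 = −16/203, so |u_2 − α| = 16/203.
Ratio = (16/203) / (4/7) = 4/29.

4/29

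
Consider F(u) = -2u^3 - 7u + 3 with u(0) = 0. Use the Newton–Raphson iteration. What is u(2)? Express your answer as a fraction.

1137/2779

F'(u) = -6u^2 - 7.
F(0) = 3, F'(0) = -7, so u(1) = 0 - 3/(-7) = 3/7.
F(3/7) = -54/343, F'(3/7) = -397/49, so u(2) = (3/7) - (-54/343)/(-397/49) = 1137/2779.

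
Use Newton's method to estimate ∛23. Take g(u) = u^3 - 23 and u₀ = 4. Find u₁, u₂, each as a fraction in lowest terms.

g'(u) = 3u^2.
g(4) = 41, g'(4) = 48, so u₁ = 4 - 41/48 = 151/48.
g(151/48) = 899335/110592, g'(151/48) = 22801/768, so u₂ = (151/48) - (899335/110592)/(22801/768) = 4714759/1641672.

u₁ = 151/48, u₂ = 4714759/1641672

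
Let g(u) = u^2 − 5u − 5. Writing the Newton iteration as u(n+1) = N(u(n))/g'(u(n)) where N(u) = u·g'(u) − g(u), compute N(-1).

g'(u) = 2u − 5.
N(u) = u·g'(u) − g(u) = u·(2u − 5) − (u^2 − 5u − 5) = u^2 + 5.
N(-1) = 6.

6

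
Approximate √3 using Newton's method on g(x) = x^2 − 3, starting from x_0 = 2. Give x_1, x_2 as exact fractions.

g'(x) = 2x.
g(2) = 1, g'(2) = 4, so x_1 = 2 − 1/4 = 7/4.
g(7/4) = 1/16, g'(7/4) = 7/2, so x_2 = (7/4) − (1/16)/(7/2) = 97/56.

x_1 = 7/4, x_2 = 97/56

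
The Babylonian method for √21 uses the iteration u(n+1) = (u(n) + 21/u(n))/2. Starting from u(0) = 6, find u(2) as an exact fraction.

697/152

u(1) = (6 + 21/6)/2 = 19/4.
u(2) = (19/4 + 21/(19/4))/2 = 697/152.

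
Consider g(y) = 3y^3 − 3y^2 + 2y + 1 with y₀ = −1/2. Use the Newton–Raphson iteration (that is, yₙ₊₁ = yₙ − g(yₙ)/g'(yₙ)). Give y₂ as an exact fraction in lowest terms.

−39089/125338

g'(y) = 9y^2 − 6y + 2.
g(−1/2) = −9/8, g'(−1/2) = 29/4, so y₁ = (−1/2) − (−9/8)/(29/4) = −10/29.
g(−10/29) = −4131/24389, g'(−10/29) = 4322/841, so y₂ = (−10/29) − (−4131/24389)/(4322/841) = −39089/125338.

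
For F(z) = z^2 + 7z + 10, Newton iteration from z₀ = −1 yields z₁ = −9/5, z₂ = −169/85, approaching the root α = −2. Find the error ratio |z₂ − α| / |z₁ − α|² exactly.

z₁ − α = −9/5 − (−2) = −9/5 + 2 = 1/5, so |z₁ − α| = 1/5.
z₂ − α = −169/85 − (−2) = −169/85 + 2 = 1/85, so |z₂ − α| = 1/85.
|z₁ − α|² = 1/25.
Ratio = (1/85) / (1/25) = 5/17.

5/17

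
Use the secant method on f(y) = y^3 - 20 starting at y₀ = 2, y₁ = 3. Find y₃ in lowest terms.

f(2) = -12, f(3) = 7. y₂ = 3 - 7·(3 - 2)/(7 - (-12)) = 50/19.
f(3) = 7, f(50/19) = -12180/6859. y₃ = (50/19) - (-12180/6859)·((50/19) - 3)/((-12180/6859) - 7) = 23270/8599.

23270/8599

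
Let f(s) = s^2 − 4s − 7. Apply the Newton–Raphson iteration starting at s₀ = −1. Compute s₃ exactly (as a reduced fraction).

−31441/23880

f'(s) = 2s − 4.
f(−1) = −2, f'(−1) = −6, so s₁ = (−1) − (−2)/(−6) = −4/3.
f(−4/3) = 1/9, f'(−4/3) = −20/3, so s₂ = (−4/3) − (1/9)/(−20/3) = −79/60.
f(−79/60) = 1/3600, f'(−79/60) = −199/30, so s₃ = (−79/60) − (1/3600)/(−199/30) = −31441/23880.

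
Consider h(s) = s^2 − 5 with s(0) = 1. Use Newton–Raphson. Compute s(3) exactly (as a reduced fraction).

47/21

h'(s) = 2s.
h(1) = −4, h'(1) = 2, so s(1) = 1 − (−4)/2 = 3.
h(3) = 4, h'(3) = 6, so s(2) = 3 − 4/6 = 7/3.
h(7/3) = 4/9, h'(7/3) = 14/3, so s(3) = (7/3) − (4/9)/(14/3) = 47/21.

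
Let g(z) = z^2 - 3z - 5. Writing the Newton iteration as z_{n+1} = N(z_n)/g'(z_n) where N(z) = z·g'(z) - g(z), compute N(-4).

g'(z) = 2z - 3.
N(z) = z·g'(z) - g(z) = z·(2z - 3) - (z^2 - 3z - 5) = z^2 + 5.
N(-4) = 21.

21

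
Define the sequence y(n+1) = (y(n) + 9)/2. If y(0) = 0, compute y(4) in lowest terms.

y(1) = (0 + 9)/2 = 9/2.
y(2) = ((9/2) + 9)/2 = 27/4.
y(3) = ((27/4) + 9)/2 = 63/8.
y(4) = ((63/8) + 9)/2 = 135/16.

135/16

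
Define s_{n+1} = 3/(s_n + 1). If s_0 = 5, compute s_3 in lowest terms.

s_1 = 3/(5 + 1) = 1/2.
s_2 = 3/(1/2 + 1) = 2.
s_3 = 3/(2 + 1) = 1.

1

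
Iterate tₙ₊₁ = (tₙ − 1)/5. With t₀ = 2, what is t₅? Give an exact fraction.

−779/3125

t₁ = (2 − 1)/5 = 1/5.
t₂ = ((1/5) − 1)/5 = −4/25.
t₃ = ((−4/25) − 1)/5 = −29/125.
t₄ = ((−29/125) − 1)/5 = −154/625.
t₅ = ((−154/625) − 1)/5 = −779/3125.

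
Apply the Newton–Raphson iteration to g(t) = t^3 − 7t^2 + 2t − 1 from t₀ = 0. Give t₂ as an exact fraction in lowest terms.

g'(t) = 3t^2 − 14t + 2.
g(0) = −1, g'(0) = 2, so t₁ = 0 − (−1)/2 = 1/2.
g(1/2) = −13/8, g'(1/2) = −17/4, so t₂ = (1/2) − (−13/8)/(−17/4) = 2/17.

2/17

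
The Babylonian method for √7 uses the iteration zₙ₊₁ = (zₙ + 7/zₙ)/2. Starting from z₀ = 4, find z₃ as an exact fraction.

1902497/719072

z₁ = (4 + 7/4)/2 = 23/8.
z₂ = (23/8 + 7/(23/8))/2 = 977/368.
z₃ = (977/368 + 7/(977/368))/2 = 1902497/719072.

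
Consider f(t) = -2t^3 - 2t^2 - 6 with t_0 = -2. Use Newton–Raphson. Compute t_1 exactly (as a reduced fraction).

-15/8

f'(t) = -6t^2 - 4t.
f(-2) = 2, f'(-2) = -16, so t_1 = (-2) - 2/(-16) = -15/8.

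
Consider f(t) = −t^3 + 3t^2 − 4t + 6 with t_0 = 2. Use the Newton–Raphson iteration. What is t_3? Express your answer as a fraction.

f'(t) = −3t^2 + 6t − 4.
f(2) = 2, f'(2) = −4, so t_1 = 2 − 2/(−4) = 5/2.
f(5/2) = −7/8, f'(5/2) = −31/4, so t_2 = (5/2) − (−7/8)/(−31/4) = 74/31.
f(74/31) = −1666/29791, f'(74/31) = −6508/961, so t_3 = (74/31) − (−1666/29791)/(−6508/961) = 239963/100874.

239963/100874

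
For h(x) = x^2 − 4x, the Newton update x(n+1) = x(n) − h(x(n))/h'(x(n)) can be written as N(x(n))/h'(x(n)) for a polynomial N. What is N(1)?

h'(x) = 2x − 4.
N(x) = x·h'(x) − h(x) = x·(2x − 4) − (x^2 − 4x) = x^2.
N(1) = 1.

1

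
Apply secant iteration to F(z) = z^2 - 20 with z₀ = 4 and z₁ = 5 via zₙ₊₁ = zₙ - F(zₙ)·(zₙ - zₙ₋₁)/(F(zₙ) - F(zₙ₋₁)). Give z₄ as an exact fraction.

F(4) = -4, F(5) = 5. z₂ = 5 - 5·(5 - 4)/(5 - (-4)) = 40/9.
F(5) = 5, F(40/9) = -20/81. z₃ = (40/9) - (-20/81)·((40/9) - 5)/((-20/81) - 5) = 76/17.
F(40/9) = -20/81, F(76/17) = -4/289. z₄ = (76/17) - (-4/289)·((76/17) - (40/9))/((-4/289) - (-20/81)) = 1525/341.

1525/341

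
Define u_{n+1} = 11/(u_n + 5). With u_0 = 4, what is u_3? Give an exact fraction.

616/379

u_1 = 11/(4 + 5) = 11/9.
u_2 = 11/(11/9 + 5) = 99/56.
u_3 = 11/(99/56 + 5) = 616/379.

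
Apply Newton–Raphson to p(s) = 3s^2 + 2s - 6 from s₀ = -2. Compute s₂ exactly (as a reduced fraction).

-393/220

p'(s) = 6s + 2.
p(-2) = 2, p'(-2) = -10, so s₁ = (-2) - 2/(-10) = -9/5.
p(-9/5) = 3/25, p'(-9/5) = -44/5, so s₂ = (-9/5) - (3/25)/(-44/5) = -393/220.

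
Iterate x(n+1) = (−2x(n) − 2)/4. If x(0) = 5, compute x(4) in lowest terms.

0

x(1) = (−2·5 − 2)/4 = −3.
x(2) = (−2·(−3) − 2)/4 = 1.
x(3) = (−2·1 − 2)/4 = −1.
x(4) = (−2·(−1) − 2)/4 = 0.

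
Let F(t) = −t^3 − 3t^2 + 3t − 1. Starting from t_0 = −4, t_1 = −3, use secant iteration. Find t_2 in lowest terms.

−49/13

F(−4) = 3, F(−3) = −10. t_2 = (−3) − (−10)·((−3) − (−4))/((−10) − 3) = −49/13.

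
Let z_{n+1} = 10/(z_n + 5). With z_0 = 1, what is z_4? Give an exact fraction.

z_1 = 10/(1 + 5) = 5/3.
z_2 = 10/(5/3 + 5) = 3/2.
z_3 = 10/(3/2 + 5) = 20/13.
z_4 = 10/(20/13 + 5) = 26/17.

26/17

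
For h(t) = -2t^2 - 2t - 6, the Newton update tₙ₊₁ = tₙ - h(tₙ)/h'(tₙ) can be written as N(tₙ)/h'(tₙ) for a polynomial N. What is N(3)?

h'(t) = -4t - 2.
N(t) = t·h'(t) - h(t) = t·(-4t - 2) - (-2t^2 - 2t - 6) = -2t^2 + 6.
N(3) = -12.

-12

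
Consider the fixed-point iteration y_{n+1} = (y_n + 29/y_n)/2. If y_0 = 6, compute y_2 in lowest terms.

y_1 = (6 + 29/6)/2 = 65/12.
y_2 = (65/12 + 29/(65/12))/2 = 8401/1560.

8401/1560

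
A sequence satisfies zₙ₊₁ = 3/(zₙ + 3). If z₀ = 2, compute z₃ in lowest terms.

z₁ = 3/(2 + 3) = 3/5.
z₂ = 3/(3/5 + 3) = 5/6.
z₃ = 3/(5/6 + 3) = 18/23.

18/23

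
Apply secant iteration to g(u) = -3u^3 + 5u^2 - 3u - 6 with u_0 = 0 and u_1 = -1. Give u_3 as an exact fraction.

-1362/1967

g(0) = -6, g(-1) = 5. u_2 = (-1) - 5·((-1) - 0)/(5 - (-6)) = -6/11.
g(-1) = 5, g(-6/11) = -3180/1331. u_3 = (-6/11) - (-3180/1331)·((-6/11) - (-1))/((-3180/1331) - 5) = -1362/1967.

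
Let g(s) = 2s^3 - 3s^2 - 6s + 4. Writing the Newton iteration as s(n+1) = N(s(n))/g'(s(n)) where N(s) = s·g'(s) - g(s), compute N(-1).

g'(s) = 6s^2 - 6s - 6.
N(s) = s·g'(s) - g(s) = s·(6s^2 - 6s - 6) - (2s^3 - 3s^2 - 6s + 4) = 4s^3 - 3s^2 - 4.
N(-1) = -11.

-11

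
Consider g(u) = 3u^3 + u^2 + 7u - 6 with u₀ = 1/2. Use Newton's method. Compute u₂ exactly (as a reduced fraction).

577382/865879

g'(u) = 9u^2 + 2u + 7.
g(1/2) = -15/8, g'(1/2) = 41/4, so u₁ = (1/2) - (-15/8)/(41/4) = 28/41.
g(28/41) = 13950/68921, g'(28/41) = 21119/1681, so u₂ = (28/41) - (13950/68921)/(21119/1681) = 577382/865879.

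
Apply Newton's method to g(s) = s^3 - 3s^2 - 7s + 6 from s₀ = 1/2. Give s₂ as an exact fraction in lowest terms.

343802/493099

g'(s) = 3s^2 - 6s - 7.
g(1/2) = 15/8, g'(1/2) = -37/4, so s₁ = (1/2) - (15/8)/(-37/4) = 26/37.
g(26/37) = -2700/50653, g'(26/37) = -13327/1369, so s₂ = (26/37) - (-2700/50653)/(-13327/1369) = 343802/493099.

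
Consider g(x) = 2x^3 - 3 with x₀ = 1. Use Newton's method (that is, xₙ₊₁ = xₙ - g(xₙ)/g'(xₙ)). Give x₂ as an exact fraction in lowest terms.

505/441

g'(x) = 6x^2.
g(1) = -1, g'(1) = 6, so x₁ = 1 - (-1)/6 = 7/6.
g(7/6) = 19/108, g'(7/6) = 49/6, so x₂ = (7/6) - (19/108)/(49/6) = 505/441.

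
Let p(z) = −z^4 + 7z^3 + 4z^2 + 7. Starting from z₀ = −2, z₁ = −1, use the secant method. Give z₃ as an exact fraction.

−3003911/2582087

p(−2) = −49, p(−1) = 3. z₂ = (−1) − 3·((−1) − (−2))/(3 − (−49)) = −55/52.
p(−1) = 3, p(−55/52) = 14188587/7311616. z₃ = (−55/52) − (14188587/7311616)·((−55/52) − (−1))/((14188587/7311616) − 3) = −3003911/2582087.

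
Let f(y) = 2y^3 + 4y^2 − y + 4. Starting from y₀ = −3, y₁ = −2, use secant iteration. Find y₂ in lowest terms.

f(−3) = −11, f(−2) = 6. y₂ = (−2) − 6·((−2) − (−3))/(6 − (−11)) = −40/17.

−40/17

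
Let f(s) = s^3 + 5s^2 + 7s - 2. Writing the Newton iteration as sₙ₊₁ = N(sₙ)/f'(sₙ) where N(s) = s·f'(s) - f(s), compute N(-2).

6

f'(s) = 3s^2 + 10s + 7.
N(s) = s·f'(s) - f(s) = s·(3s^2 + 10s + 7) - (s^3 + 5s^2 + 7s - 2) = 2s^3 + 5s^2 + 2.
N(-2) = 6.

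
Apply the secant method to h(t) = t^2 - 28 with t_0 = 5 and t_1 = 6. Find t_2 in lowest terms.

h(5) = -3, h(6) = 8. t_2 = 6 - 8·(6 - 5)/(8 - (-3)) = 58/11.

58/11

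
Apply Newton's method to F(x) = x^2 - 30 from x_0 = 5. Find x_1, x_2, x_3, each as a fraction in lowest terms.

x_1 = 11/2, x_2 = 241/44, x_3 = 116161/21208

F'(x) = 2x.
F(5) = -5, F'(5) = 10, so x_1 = 5 - (-5)/10 = 11/2.
F(11/2) = 1/4, F'(11/2) = 11, so x_2 = (11/2) - (1/4)/11 = 241/44.
F(241/44) = 1/1936, F'(241/44) = 241/22, so x_3 = (241/44) - (1/1936)/(241/22) = 116161/21208.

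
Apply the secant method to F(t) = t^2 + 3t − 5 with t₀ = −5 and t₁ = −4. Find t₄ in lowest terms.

−4180/997

F(−5) = 5, F(−4) = −1. t₂ = (−4) − (−1)·((−4) − (−5))/((−1) − 5) = −25/6.
F(−4) = −1, F(−25/6) = −5/36. t₃ = (−25/6) − (−5/36)·((−25/6) − (−4))/((−5/36) − (−1)) = −130/31.
F(−25/6) = −5/36, F(−130/31) = 5/961. t₄ = (−130/31) − (5/961)·((−130/31) − (−25/6))/((5/961) − (−5/36)) = −4180/997.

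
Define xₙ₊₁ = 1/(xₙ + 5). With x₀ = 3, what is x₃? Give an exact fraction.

x₁ = 1/(3 + 5) = 1/8.
x₂ = 1/(1/8 + 5) = 8/41.
x₃ = 1/(8/41 + 5) = 41/213.

41/213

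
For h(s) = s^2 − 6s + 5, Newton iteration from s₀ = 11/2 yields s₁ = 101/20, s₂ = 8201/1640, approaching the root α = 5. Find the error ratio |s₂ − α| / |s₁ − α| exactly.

1/82

s₁ − α = 101/20 − 5 = 1/20, so |s₁ − α| = 1/20.
s₂ − α = 8201/1640 − 5 = 1/1640, so |s₂ − α| = 1/1640.
Ratio = (1/1640) / (1/20) = 1/82.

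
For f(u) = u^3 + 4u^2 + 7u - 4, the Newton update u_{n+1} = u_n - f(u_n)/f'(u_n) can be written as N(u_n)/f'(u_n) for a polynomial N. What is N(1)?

10

f'(u) = 3u^2 + 8u + 7.
N(u) = u·f'(u) - f(u) = u·(3u^2 + 8u + 7) - (u^3 + 4u^2 + 7u - 4) = 2u^3 + 4u^2 + 4.
N(1) = 10.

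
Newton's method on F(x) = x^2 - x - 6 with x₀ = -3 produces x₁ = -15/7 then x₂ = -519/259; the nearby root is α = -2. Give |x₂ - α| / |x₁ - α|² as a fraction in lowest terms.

7/37

x₁ - α = -15/7 - (-2) = -15/7 + 2 = -1/7, so |x₁ - α| = 1/7.
x₂ - α = -519/259 - (-2) = -519/259 + 2 = -1/259, so |x₂ - α| = 1/259.
|x₁ - α|² = 1/49.
Ratio = (1/259) / (1/49) = 7/37.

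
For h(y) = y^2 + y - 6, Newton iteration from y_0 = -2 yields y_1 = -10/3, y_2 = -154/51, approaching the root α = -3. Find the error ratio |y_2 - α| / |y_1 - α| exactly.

y_1 - α = -10/3 - (-3) = -10/3 + 3 = -1/3, so |y_1 - α| = 1/3.
y_2 - α = -154/51 - (-3) = -154/51 + 3 = -1/51, so |y_2 - α| = 1/51.
Ratio = (1/51) / (1/3) = 1/17.

1/17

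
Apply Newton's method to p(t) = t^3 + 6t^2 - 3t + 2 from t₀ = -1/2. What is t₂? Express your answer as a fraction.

p'(t) = 3t^2 + 12t - 3.
p(-1/2) = 39/8, p'(-1/2) = -33/4, so t₁ = (-1/2) - (39/8)/(-33/4) = 1/11.
p(1/11) = 2366/1331, p'(1/11) = -228/121, so t₂ = (1/11) - (2366/1331)/(-228/121) = 1297/1254.

1297/1254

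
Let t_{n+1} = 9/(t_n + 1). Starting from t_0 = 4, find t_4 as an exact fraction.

t_1 = 9/(4 + 1) = 9/5.
t_2 = 9/(9/5 + 1) = 45/14.
t_3 = 9/(45/14 + 1) = 126/59.
t_4 = 9/(126/59 + 1) = 531/185.

531/185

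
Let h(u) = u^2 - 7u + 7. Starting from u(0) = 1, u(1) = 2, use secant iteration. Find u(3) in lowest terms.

h(1) = 1, h(2) = -3. u(2) = 2 - (-3)·(2 - 1)/((-3) - 1) = 5/4.
h(2) = -3, h(5/4) = -3/16. u(3) = (5/4) - (-3/16)·((5/4) - 2)/((-3/16) - (-3)) = 6/5.

6/5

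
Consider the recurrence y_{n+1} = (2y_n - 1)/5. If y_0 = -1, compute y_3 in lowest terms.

-47/125

y_1 = (2·(-1) - 1)/5 = -3/5.
y_2 = (2·(-3/5) - 1)/5 = -11/25.
y_3 = (2·(-11/25) - 1)/5 = -47/125.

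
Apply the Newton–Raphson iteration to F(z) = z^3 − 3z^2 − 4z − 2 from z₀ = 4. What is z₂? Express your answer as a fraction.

44706/10915

F'(z) = 3z^2 − 6z − 4.
F(4) = −2, F'(4) = 20, so z₁ = 4 − (−2)/20 = 41/10.
F(41/10) = 91/1000, F'(41/10) = 2183/100, so z₂ = (41/10) − (91/1000)/(2183/100) = 44706/10915.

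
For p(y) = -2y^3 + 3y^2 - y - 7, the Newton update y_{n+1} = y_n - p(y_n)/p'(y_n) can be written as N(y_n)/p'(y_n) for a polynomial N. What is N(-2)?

p'(y) = -6y^2 + 6y - 1.
N(y) = y·p'(y) - p(y) = y·(-6y^2 + 6y - 1) - (-2y^3 + 3y^2 - y - 7) = -4y^3 + 3y^2 + 7.
N(-2) = 51.

51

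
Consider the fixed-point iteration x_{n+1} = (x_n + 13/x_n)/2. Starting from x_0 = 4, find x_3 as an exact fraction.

5597777/1552544

x_1 = (4 + 13/4)/2 = 29/8.
x_2 = (29/8 + 13/(29/8))/2 = 1673/464.
x_3 = (1673/464 + 13/(1673/464))/2 = 5597777/1552544.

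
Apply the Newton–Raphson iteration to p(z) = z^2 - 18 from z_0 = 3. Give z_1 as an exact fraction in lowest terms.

p'(z) = 2z.
p(3) = -9, p'(3) = 6, so z_1 = 3 - (-9)/6 = 9/2.

9/2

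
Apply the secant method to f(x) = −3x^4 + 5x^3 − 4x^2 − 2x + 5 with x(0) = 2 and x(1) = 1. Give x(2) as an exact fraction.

f(2) = −23, f(1) = 1. x(2) = 1 − 1·(1 − 2)/(1 − (−23)) = 25/24.

25/24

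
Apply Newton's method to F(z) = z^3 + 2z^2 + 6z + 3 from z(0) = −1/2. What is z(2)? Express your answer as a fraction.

F'(z) = 3z^2 + 4z + 6.
F(−1/2) = 3/8, F'(−1/2) = 19/4, so z(1) = (−1/2) − (3/8)/(19/4) = −11/19.
F(−11/19) = 18/6859, F'(−11/19) = 1693/361, so z(2) = (−11/19) − (18/6859)/(1693/361) = −18641/32167.

−18641/32167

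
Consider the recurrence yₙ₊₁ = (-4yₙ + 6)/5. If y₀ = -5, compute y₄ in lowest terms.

y₁ = (-4·(-5) + 6)/5 = 26/5.
y₂ = (-4·(26/5) + 6)/5 = -74/25.
y₃ = (-4·(-74/25) + 6)/5 = 446/125.
y₄ = (-4·(446/125) + 6)/5 = -1034/625.

-1034/625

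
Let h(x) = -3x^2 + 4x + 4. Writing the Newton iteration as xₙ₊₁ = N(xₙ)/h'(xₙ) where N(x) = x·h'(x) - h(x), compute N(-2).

h'(x) = -6x + 4.
N(x) = x·h'(x) - h(x) = x·(-6x + 4) - (-3x^2 + 4x + 4) = -3x^2 - 4.
N(-2) = -16.

-16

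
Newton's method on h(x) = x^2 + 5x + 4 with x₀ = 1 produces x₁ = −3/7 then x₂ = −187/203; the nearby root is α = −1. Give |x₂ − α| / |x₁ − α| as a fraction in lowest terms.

4/29

x₁ − α = −3/7 − (−1) = −3/7 + 1 = 4/7, so |x₁ − α| = 4/7.
x₂ − α = −187/203 − (−1) = −187/203 + 1 = 16/203, so |x₂ − α| = 16/203.
Ratio = (16/203) / (4/7) = 4/29.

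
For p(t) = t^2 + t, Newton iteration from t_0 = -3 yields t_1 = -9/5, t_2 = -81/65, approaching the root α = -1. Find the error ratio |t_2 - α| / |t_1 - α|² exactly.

5/13

t_1 - α = -9/5 - (-1) = -9/5 + 1 = -4/5, so |t_1 - α| = 4/5.
t_2 - α = -81/65 - (-1) = -81/65 + 1 = -16/65, so |t_2 - α| = 16/65.
|t_1 - α|² = 16/25.
Ratio = (16/65) / (16/25) = 5/13.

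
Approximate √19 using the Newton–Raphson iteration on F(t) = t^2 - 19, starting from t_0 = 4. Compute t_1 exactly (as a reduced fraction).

F'(t) = 2t.
F(4) = -3, F'(4) = 8, so t_1 = 4 - (-3)/8 = 35/8.

35/8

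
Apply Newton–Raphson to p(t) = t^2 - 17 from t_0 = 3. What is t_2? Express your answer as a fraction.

p'(t) = 2t.
p(3) = -8, p'(3) = 6, so t_1 = 3 - (-8)/6 = 13/3.
p(13/3) = 16/9, p'(13/3) = 26/3, so t_2 = (13/3) - (16/9)/(26/3) = 161/39.

161/39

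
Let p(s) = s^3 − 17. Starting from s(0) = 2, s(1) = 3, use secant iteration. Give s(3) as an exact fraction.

p(2) = −9, p(3) = 10. s(2) = 3 − 10·(3 − 2)/(10 − (−9)) = 47/19.
p(3) = 10, p(47/19) = −12780/6859. s(3) = (47/19) − (−12780/6859)·((47/19) − 3)/((−12780/6859) − 10) = 20801/8137.

20801/8137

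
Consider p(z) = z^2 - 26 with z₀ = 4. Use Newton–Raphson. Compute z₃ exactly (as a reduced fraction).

p'(z) = 2z.
p(4) = -10, p'(4) = 8, so z₁ = 4 - (-10)/8 = 21/4.
p(21/4) = 25/16, p'(21/4) = 21/2, so z₂ = (21/4) - (25/16)/(21/2) = 857/168.
p(857/168) = 625/28224, p'(857/168) = 857/84, so z₃ = (857/168) - (625/28224)/(857/84) = 1468273/287952.

1468273/287952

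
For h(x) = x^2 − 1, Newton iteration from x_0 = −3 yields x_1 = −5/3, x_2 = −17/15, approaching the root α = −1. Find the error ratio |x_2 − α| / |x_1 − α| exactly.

x_1 − α = −5/3 − (−1) = −5/3 + 1 = −2/3, so |x_1 − α| = 2/3.
x_2 − α = −17/15 − (−1) = −17/15 + 1 = −2/15, so |x_2 − α| = 2/15.
Ratio = (2/15) / (2/3) = 1/5.

1/5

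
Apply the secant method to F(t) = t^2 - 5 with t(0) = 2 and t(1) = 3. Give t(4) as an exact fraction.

161/72

F(2) = -1, F(3) = 4. t(2) = 3 - 4·(3 - 2)/(4 - (-1)) = 11/5.
F(3) = 4, F(11/5) = -4/25. t(3) = (11/5) - (-4/25)·((11/5) - 3)/((-4/25) - 4) = 29/13.
F(11/5) = -4/25, F(29/13) = -4/169. t(4) = (29/13) - (-4/169)·((29/13) - (11/5))/((-4/169) - (-4/25)) = 161/72.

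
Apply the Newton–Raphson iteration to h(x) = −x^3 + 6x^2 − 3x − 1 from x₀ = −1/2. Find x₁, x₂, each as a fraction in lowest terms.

x₁ = −11/39, x₂ = −90295/392886

h'(x) = −3x^2 + 12x − 3.
h(−1/2) = 17/8, h'(−1/2) = −39/4, so x₁ = (−1/2) − (17/8)/(−39/4) = −11/39.
h(−11/39) = 20519/59319, h'(−11/39) = −3358/507, so x₂ = (−11/39) − (20519/59319)/(−3358/507) = −90295/392886.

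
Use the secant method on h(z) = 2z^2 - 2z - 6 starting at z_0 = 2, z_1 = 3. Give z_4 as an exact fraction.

555/241

h(2) = -2, h(3) = 6. z_2 = 3 - 6·(3 - 2)/(6 - (-2)) = 9/4.
h(3) = 6, h(9/4) = -3/8. z_3 = (9/4) - (-3/8)·((9/4) - 3)/((-3/8) - 6) = 39/17.
h(9/4) = -3/8, h(39/17) = -18/289. z_4 = (39/17) - (-18/289)·((39/17) - (9/4))/((-18/289) - (-3/8)) = 555/241.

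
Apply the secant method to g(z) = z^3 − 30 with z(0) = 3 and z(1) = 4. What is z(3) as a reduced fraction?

80271/25886

g(3) = −3, g(4) = 34. z(2) = 4 − 34·(4 − 3)/(34 − (−3)) = 114/37.
g(4) = 34, g(114/37) = −38046/50653. z(3) = (114/37) − (−38046/50653)·((114/37) − 4)/((−38046/50653) − 34) = 80271/25886.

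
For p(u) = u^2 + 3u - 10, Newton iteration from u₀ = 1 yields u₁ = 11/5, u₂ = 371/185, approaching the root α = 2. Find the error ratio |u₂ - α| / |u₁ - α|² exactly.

u₁ - α = 11/5 - 2 = 1/5, so |u₁ - α| = 1/5.
u₂ - α = 371/185 - 2 = 1/185, so |u₂ - α| = 1/185.
|u₁ - α|² = 1/25.
Ratio = (1/185) / (1/25) = 5/37.

5/37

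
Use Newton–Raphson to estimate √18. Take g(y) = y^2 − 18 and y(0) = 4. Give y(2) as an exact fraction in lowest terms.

577/136

g'(y) = 2y.
g(4) = −2, g'(4) = 8, so y(1) = 4 − (−2)/8 = 17/4.
g(17/4) = 1/16, g'(17/4) = 17/2, so y(2) = (17/4) − (1/16)/(17/2) = 577/136.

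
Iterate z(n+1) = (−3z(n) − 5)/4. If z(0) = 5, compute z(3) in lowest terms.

−25/8

z(1) = (−3·5 − 5)/4 = −5.
z(2) = (−3·(−5) − 5)/4 = 5/2.
z(3) = (−3·(5/2) − 5)/4 = −25/8.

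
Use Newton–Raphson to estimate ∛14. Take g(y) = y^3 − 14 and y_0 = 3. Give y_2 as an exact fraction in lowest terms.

452213/187272

g'(y) = 3y^2.
g(3) = 13, g'(3) = 27, so y_1 = 3 − 13/27 = 68/27.
g(68/27) = 38870/19683, g'(68/27) = 4624/243, so y_2 = (68/27) − (38870/19683)/(4624/243) = 452213/187272.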